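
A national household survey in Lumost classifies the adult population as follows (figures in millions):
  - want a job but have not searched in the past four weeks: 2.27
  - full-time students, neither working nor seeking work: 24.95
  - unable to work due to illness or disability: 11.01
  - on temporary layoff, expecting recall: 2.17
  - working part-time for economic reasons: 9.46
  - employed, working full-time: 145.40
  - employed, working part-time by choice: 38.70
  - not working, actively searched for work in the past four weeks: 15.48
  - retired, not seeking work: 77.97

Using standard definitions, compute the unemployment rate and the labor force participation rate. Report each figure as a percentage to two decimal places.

Employed = 9.46 + 145.40 + 38.70 = 193.56 million (anyone who worked, including part-time for economic reasons, counts as employed).
Unemployed = 2.17 + 15.48 = 17.65 million (jobless and actively searching, or on temporary layoff).
Labor force = 193.56 + 17.65 = 211.21 million.
Not in labor force = 2.27 + 24.95 + 11.01 + 77.97 = 116.20 million (those not working and not actively searching are outside the labor force — including those who want a job but have given up searching).
Civilian working-age population = 211.21 + 116.20 = 327.41 million.
Unemployment rate = 17.65 / 211.21 = 8.36%.
Labor force participation rate = 211.21 / 327.41 = 64.51%.

Unemployment rate ≈ 8.36%; labor force participation rate ≈ 64.51%.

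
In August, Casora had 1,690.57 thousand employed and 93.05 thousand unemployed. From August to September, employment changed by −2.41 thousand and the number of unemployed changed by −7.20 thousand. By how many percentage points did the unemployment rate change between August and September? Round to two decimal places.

August: labor force = 1,690.57 + 93.05 = 1,783.62; u = 93.05/1,783.62 = 5.22%.
September: labor force = 1,688.16 + 85.85 = 1,774.01; u = 85.85/1,774.01 = 4.84%.
Change = 4.84% − 5.22% = −0.38 pp.

The unemployment rate changed by −0.38 percentage points.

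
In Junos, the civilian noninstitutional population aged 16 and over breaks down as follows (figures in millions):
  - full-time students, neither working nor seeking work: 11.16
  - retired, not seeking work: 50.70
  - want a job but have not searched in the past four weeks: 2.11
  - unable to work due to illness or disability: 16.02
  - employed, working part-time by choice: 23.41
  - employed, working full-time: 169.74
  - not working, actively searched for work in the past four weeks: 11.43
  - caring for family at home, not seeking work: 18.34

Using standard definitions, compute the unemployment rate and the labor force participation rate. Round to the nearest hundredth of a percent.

Employed = 23.41 + 169.74 = 193.15 million.
Unemployed = 11.43 million.
Labor force = 193.15 + 11.43 = 204.58 million.
Not in labor force = 11.16 + 50.70 + 2.11 + 16.02 + 18.34 = 98.33 million (those not working and not actively searching are outside the labor force — including those who want a job but have given up searching).
Civilian working-age population = 204.58 + 98.33 = 302.91 million.
Unemployment rate = 11.43 / 204.58 = 5.59%.
Labor force participation rate = 204.58 / 302.91 = 67.54%.

Unemployment rate ≈ 5.59%; labor force participation rate ≈ 67.54%.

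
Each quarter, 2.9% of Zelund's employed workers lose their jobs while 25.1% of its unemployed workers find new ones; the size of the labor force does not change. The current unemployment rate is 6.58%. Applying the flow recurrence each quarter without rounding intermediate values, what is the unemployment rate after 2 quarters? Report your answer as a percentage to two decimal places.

With a fixed labor force, u_{t+1} = u_t + s·(1−u_t) − f·u_t = u_t·(1−s−f) + s.
Here 1−s−f = 0.720 and s = 0.029.
u_1 = 0.065800 × 0.720 + 0.029 = 0.076376.
u_2 = 0.076376 × 0.720 + 0.029 = 0.083991.

Unemployment rate after two quarters ≈ 8.40%.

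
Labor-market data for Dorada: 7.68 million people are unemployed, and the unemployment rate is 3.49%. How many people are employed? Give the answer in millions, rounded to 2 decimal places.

Labor force = U / u = 7.68 / 0.0349 ≈ 220.06 million.
Employed = labor force − unemployed = 220.06 − 7.68 = 212.38 million.

About 212.38 million are employed.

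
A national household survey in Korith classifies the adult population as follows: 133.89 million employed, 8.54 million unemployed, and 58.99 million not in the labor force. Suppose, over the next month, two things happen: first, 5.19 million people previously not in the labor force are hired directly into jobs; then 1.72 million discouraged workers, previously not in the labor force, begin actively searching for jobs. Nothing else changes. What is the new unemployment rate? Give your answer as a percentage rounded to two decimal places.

New unemployment rate ≈ 6.87%.

Initially, labor force = 133.89 + 8.54 = 142.43 million, so u = 8.54/142.43 = 6.00%.
After the first change, employed and labor force both rise by 5.19; unemployed unchanged → E = 139.08, U = 8.54, labor force = 147.62 million.
After the second change, unemployed and labor force both rise by 1.72 → E = 139.08, U = 10.26, labor force = 149.34 million.
New unemployment rate = 10.26 / 149.34 = 6.87%.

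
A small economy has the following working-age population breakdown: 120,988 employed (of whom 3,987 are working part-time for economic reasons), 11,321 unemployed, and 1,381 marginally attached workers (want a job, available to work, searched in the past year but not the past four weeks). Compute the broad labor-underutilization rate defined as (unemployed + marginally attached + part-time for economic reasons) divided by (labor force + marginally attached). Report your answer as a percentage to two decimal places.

Labor force = 120,988 + 11,321 = 132,309.
Numerator = 11,321 + 1,381 + 3,987 = 16,689.
Denominator = 132,309 + 1,381 = 133,690.
Broad rate = 16,689 / 133,690 = 12.48%.

Broad underutilization rate ≈ 12.48%.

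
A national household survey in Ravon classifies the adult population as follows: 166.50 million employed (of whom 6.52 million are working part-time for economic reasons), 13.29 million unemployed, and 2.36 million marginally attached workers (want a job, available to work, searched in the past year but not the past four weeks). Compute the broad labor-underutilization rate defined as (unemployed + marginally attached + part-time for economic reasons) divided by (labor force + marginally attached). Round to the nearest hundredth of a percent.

Labor force = 166.50 + 13.29 = 179.79 million.
Numerator = 13.29 + 2.36 + 6.52 = 22.17 million.
Denominator = 179.79 + 2.36 = 182.15 million.
Broad rate = 22.17 / 182.15 = 12.17%.

Broad underutilization rate ≈ 12.17%.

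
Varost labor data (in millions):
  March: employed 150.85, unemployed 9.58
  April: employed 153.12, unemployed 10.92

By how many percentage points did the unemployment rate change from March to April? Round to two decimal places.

The unemployment rate changed by +0.69 percentage points.

March: labor force = 150.85 + 9.58 = 160.43; u = 9.58/160.43 = 5.97%.
April: labor force = 153.12 + 10.92 = 164.04; u = 10.92/164.04 = 6.66%.
Change = 6.66% − 5.97% = +0.69 pp.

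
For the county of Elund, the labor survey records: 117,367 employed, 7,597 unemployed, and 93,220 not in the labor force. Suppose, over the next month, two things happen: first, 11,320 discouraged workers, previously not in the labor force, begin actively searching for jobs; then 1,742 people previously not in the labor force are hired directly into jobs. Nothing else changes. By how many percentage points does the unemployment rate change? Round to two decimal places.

Initially, labor force = 117,367 + 7,597 = 124,964, so u = 7,597/124,964 = 6.08%.
After the first change, unemployed and labor force both rise by 11,320 → E = 117,367, U = 18,917, labor force = 136,284.
After the second change, employed and labor force both rise by 1,742; unemployed unchanged → E = 119,109, U = 18,917, labor force = 138,026.
New unemployment rate = 18,917 / 138,026 = 13.71%.
Change = 13.71% − 6.08% = +7.63 percentage points.

The unemployment rate changes by +7.63 percentage points.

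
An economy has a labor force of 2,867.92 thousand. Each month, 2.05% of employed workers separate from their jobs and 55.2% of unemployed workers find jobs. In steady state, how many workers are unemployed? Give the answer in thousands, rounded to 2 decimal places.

Steady-state unemployment rate u* = s/(s+f) = 2.05/(2.05+55.2) = 0.035808.
Unemployed = u* × labor force = 0.035808 × 2,867.92 ≈ 102.69 thousand.

About 102.69 thousand are unemployed in steady state.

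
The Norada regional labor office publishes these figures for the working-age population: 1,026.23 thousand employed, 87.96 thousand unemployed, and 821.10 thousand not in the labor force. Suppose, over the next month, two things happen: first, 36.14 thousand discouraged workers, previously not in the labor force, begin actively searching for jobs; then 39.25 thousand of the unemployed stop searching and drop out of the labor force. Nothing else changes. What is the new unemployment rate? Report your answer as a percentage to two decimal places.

Initially, labor force = 1,026.23 + 87.96 = 1,114.19 thousand, so u = 87.96/1,114.19 = 7.89%.
After the first change, unemployed and labor force both rise by 36.14 → E = 1,026.23, U = 124.10, labor force = 1,150.33 thousand.
After the second change, unemployed and labor force both fall by 39.25 → E = 1,026.23, U = 84.85, labor force = 1,111.08 thousand.
New unemployment rate = 84.85 / 1,111.08 = 7.64%.

New unemployment rate ≈ 7.64%.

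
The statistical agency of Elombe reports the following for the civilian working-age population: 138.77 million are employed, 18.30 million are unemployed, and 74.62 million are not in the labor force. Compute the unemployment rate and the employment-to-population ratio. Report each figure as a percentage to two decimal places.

Unemployment rate ≈ 11.65%; employment-population ratio ≈ 59.89%.

Labor force = employed + unemployed = 138.77 + 18.30 = 157.07 million.
Working-age population = 157.07 + 74.62 = 231.69 million.
Unemployment rate = 18.30 / 157.07 = 11.65%.
Employment-population ratio = 138.77 / 231.69 = 59.89%.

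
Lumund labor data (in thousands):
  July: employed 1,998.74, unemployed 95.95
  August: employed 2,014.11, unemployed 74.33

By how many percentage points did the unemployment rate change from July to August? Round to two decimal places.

July: labor force = 1,998.74 + 95.95 = 2,094.69; u = 95.95/2,094.69 = 4.58%.
August: labor force = 2,014.11 + 74.33 = 2,088.44; u = 74.33/2,088.44 = 3.56%.
Change = 3.56% − 4.58% = −1.02 pp.

The unemployment rate changed by −1.02 percentage points.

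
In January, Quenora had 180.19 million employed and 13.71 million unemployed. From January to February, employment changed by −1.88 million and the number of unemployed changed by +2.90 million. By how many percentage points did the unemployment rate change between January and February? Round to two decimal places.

The unemployment rate changed by +1.45 percentage points.

January: labor force = 180.19 + 13.71 = 193.90; u = 13.71/193.90 = 7.07%.
February: labor force = 178.31 + 16.61 = 194.92; u = 16.61/194.92 = 8.52%.
Change = 8.52% − 7.07% = +1.45 pp.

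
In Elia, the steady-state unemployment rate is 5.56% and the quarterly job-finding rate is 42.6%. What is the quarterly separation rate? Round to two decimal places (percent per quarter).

From u* = s/(s+f): s = u·f/(1−u).
s = 0.0556 × 42.6 / (1 − 0.0556) = 2.3686 / 0.9444 ≈ 2.51% per quarter.

Separation rate ≈ 2.51% per quarter.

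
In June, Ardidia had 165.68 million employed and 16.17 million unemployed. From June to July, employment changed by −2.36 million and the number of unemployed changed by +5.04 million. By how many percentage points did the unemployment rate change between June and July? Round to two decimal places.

The unemployment rate changed by +2.60 percentage points.

June: labor force = 165.68 + 16.17 = 181.85; u = 16.17/181.85 = 8.89%.
July: labor force = 163.32 + 21.21 = 184.53; u = 21.21/184.53 = 11.49%.
Change = 11.49% − 8.89% = +2.60 pp.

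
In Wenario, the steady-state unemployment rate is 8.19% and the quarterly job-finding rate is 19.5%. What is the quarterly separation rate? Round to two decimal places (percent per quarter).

From u* = s/(s+f): s = u·f/(1−u).
s = 0.0819 × 19.5 / (1 − 0.0819) = 1.5971 / 0.9181 ≈ 1.74% per quarter.

Separation rate ≈ 1.74% per quarter.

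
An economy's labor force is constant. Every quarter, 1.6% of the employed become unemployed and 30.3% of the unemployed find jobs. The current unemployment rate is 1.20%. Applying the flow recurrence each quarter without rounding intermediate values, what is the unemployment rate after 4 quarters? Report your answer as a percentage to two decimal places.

With a fixed labor force, u_{t+1} = u_t + s·(1−u_t) − f·u_t = u_t·(1−s−f) + s.
Here 1−s−f = 0.681 and s = 0.016.
u_1 = 0.012000 × 0.681 + 0.016 = 0.024172.
u_2 = 0.024172 × 0.681 + 0.016 = 0.032461.
u_3 = 0.032461 × 0.681 + 0.016 = 0.038106.
u_4 = 0.038106 × 0.681 + 0.016 = 0.041950.

Unemployment rate after four quarters ≈ 4.20%.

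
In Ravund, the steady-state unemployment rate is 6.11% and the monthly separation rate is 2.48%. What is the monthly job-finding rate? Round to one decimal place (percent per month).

Job-finding rate ≈ 38.1% per month.

From u* = s/(s+f): f = s·(1−u)/u.
f = 2.48 × (1 − 0.0611) / 0.0611 = 2.3285 / 0.0611 ≈ 38.1% per month.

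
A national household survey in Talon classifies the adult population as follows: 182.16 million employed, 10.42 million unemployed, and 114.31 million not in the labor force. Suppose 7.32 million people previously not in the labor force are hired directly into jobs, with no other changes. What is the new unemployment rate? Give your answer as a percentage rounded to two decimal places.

New unemployment rate ≈ 5.21%.

Initially, labor force = 182.16 + 10.42 = 192.58 million, so u = 10.42/192.58 = 5.41%.
After the change, employed and labor force both rise by 7.32; unemployed unchanged → E = 189.48, U = 10.42, labor force = 199.90 million.
New unemployment rate = 10.42 / 199.90 = 5.21%.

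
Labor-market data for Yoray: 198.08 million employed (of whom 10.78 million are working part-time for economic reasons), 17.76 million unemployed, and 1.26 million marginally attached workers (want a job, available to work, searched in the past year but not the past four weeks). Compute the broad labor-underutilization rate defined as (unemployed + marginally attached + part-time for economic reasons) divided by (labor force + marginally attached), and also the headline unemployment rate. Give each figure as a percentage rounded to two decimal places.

Labor force = 198.08 + 17.76 = 215.84 million.
Numerator = 17.76 + 1.26 + 10.78 = 29.80 million.
Denominator = 215.84 + 1.26 = 217.10 million.
Broad rate = 29.80 / 217.10 = 13.73%.
Headline unemployment rate = 17.76 / 215.84 = 8.23%.

Broad underutilization rate ≈ 13.73%; headline unemployment rate ≈ 8.23%.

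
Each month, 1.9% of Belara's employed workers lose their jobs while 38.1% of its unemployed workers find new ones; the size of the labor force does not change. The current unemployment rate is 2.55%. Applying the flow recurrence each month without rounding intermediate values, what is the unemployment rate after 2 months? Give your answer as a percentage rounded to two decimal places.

Unemployment rate after two months ≈ 3.96%.

With a fixed labor force, u_{t+1} = u_t + s·(1−u_t) − f·u_t = u_t·(1−s−f) + s.
Here 1−s−f = 0.600 and s = 0.019.
u_1 = 0.025500 × 0.600 + 0.019 = 0.034300.
u_2 = 0.034300 × 0.600 + 0.019 = 0.039580.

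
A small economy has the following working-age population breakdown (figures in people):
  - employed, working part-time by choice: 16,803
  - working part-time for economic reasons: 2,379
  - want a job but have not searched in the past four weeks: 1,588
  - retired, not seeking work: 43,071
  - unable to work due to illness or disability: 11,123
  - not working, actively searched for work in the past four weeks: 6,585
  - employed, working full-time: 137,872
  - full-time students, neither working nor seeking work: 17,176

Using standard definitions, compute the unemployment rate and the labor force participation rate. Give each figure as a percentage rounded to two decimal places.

Unemployment rate ≈ 4.02%; labor force participation rate ≈ 69.16%.

Employed = 16,803 + 2,379 + 137,872 = 157,054 (anyone who worked, including part-time for economic reasons, counts as employed).
Unemployed = 6,585.
Labor force = 157,054 + 6,585 = 163,639.
Not in labor force = 1,588 + 43,071 + 11,123 + 17,176 = 72,958 (those not working and not actively searching are outside the labor force — including those who want a job but have given up searching).
Civilian working-age population = 163,639 + 72,958 = 236,597.
Unemployment rate = 6,585 / 163,639 = 4.02%.
Labor force participation rate = 163,639 / 236,597 = 69.16%.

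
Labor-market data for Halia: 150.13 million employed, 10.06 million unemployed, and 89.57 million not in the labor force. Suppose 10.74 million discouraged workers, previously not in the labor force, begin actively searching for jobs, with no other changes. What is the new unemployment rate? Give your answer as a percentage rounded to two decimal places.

Initially, labor force = 150.13 + 10.06 = 160.19 million, so u = 10.06/160.19 = 6.28%.
After the change, unemployed and labor force both rise by 10.74 → E = 150.13, U = 20.80, labor force = 170.93 million.
New unemployment rate = 20.80 / 170.93 = 12.17%.

New unemployment rate ≈ 12.17%.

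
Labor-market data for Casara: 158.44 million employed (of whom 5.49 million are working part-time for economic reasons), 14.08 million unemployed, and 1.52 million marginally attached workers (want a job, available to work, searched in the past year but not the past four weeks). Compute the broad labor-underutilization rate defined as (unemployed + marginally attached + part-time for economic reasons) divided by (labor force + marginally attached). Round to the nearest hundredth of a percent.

Broad underutilization rate ≈ 12.12%.

Labor force = 158.44 + 14.08 = 172.52 million.
Numerator = 14.08 + 1.52 + 5.49 = 21.09 million.
Denominator = 172.52 + 1.52 = 174.04 million.
Broad rate = 21.09 / 174.04 = 12.12%.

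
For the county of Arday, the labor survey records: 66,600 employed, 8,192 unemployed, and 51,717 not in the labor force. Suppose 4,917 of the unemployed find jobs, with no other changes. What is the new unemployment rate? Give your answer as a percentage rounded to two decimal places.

New unemployment rate ≈ 4.38%.

Initially, labor force = 66,600 + 8,192 = 74,792, so u = 8,192/74,792 = 10.95%.
After the change, unemployed falls and employed rises by 4,917; labor force unchanged → E = 71,517, U = 3,275, labor force = 74,792.
New unemployment rate = 3,275 / 74,792 = 4.38%.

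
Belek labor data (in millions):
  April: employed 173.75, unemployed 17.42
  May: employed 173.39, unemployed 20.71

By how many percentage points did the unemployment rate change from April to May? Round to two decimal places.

April: labor force = 173.75 + 17.42 = 191.17; u = 17.42/191.17 = 9.11%.
May: labor force = 173.39 + 20.71 = 194.10; u = 20.71/194.10 = 10.67%.
Change = 10.67% − 9.11% = +1.56 pp.

The unemployment rate changed by +1.56 percentage points.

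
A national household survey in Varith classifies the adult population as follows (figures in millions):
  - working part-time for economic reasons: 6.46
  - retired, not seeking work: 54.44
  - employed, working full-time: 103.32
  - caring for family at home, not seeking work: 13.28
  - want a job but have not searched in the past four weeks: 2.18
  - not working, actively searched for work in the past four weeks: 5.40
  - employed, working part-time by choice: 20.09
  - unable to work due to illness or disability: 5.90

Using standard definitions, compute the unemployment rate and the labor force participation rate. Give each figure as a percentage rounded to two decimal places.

Unemployment rate ≈ 3.99%; labor force participation rate ≈ 64.09%.

Employed = 6.46 + 103.32 + 20.09 = 129.87 million (anyone who worked, including part-time for economic reasons, counts as employed).
Unemployed = 5.40 million.
Labor force = 129.87 + 5.40 = 135.27 million.
Not in labor force = 54.44 + 13.28 + 2.18 + 5.90 = 75.80 million (those not working and not actively searching are outside the labor force — including those who want a job but have given up searching).
Civilian working-age population = 135.27 + 75.80 = 211.07 million.
Unemployment rate = 5.40 / 135.27 = 3.99%.
Labor force participation rate = 135.27 / 211.07 = 64.09%.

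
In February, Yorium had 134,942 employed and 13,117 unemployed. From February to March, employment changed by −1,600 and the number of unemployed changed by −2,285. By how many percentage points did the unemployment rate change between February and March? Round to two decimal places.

February: labor force = 134,942 + 13,117 = 148,059; u = 13,117/148,059 = 8.86%.
March: labor force = 133,342 + 10,832 = 144,174; u = 10,832/144,174 = 7.51%.
Change = 7.51% − 8.86% = −1.35 pp.

The unemployment rate changed by −1.35 percentage points.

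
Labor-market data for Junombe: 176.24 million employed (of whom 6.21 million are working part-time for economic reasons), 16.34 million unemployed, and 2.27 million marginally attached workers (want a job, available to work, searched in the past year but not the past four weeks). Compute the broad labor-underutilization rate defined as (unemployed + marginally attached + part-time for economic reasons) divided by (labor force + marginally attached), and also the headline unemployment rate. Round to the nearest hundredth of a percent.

Broad underutilization rate ≈ 12.74%; headline unemployment rate ≈ 8.48%.

Labor force = 176.24 + 16.34 = 192.58 million.
Numerator = 16.34 + 2.27 + 6.21 = 24.82 million.
Denominator = 192.58 + 2.27 = 194.85 million.
Broad rate = 24.82 / 194.85 = 12.74%.
Headline unemployment rate = 16.34 / 192.58 = 8.48%.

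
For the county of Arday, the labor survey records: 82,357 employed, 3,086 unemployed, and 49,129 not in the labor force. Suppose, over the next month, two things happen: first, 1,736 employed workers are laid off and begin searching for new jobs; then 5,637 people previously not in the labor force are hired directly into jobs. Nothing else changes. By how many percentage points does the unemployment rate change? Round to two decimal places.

The unemployment rate changes by +1.68 percentage points.

Initially, labor force = 82,357 + 3,086 = 85,443, so u = 3,086/85,443 = 3.61%.
After the first change, employed falls and unemployed rises by 1,736; labor force unchanged → E = 80,621, U = 4,822, labor force = 85,443.
After the second change, employed and labor force both rise by 5,637; unemployed unchanged → E = 86,258, U = 4,822, labor force = 91,080.
New unemployment rate = 4,822 / 91,080 = 5.29%.
Change = 5.29% − 3.61% = +1.68 percentage points.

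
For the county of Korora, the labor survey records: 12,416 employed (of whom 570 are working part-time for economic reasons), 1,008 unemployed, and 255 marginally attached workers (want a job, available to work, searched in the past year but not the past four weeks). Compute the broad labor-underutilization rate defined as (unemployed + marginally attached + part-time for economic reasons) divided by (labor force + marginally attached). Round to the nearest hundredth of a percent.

Broad underutilization rate ≈ 13.40%.

Labor force = 12,416 + 1,008 = 13,424.
Numerator = 1,008 + 255 + 570 = 1,833.
Denominator = 13,424 + 255 = 13,679.
Broad rate = 1,833 / 13,679 = 13.40%.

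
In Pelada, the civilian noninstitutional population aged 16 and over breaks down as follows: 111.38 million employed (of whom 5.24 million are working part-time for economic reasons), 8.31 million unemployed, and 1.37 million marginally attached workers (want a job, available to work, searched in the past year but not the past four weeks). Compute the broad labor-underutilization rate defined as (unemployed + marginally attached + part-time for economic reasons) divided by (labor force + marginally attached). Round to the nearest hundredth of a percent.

Broad underutilization rate ≈ 12.32%.

Labor force = 111.38 + 8.31 = 119.69 million.
Numerator = 8.31 + 1.37 + 5.24 = 14.92 million.
Denominator = 119.69 + 1.37 = 121.06 million.
Broad rate = 14.92 / 121.06 = 12.32%.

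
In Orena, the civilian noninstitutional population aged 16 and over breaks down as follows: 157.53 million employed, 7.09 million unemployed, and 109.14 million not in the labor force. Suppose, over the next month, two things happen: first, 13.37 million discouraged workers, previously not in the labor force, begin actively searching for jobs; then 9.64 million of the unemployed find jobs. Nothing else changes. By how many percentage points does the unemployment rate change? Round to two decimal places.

Initially, labor force = 157.53 + 7.09 = 164.62 million, so u = 7.09/164.62 = 4.31%.
After the first change, unemployed and labor force both rise by 13.37 → E = 157.53, U = 20.46, labor force = 177.99 million.
After the second change, unemployed falls and employed rises by 9.64; labor force unchanged → E = 167.17, U = 10.82, labor force = 177.99 million.
New unemployment rate = 10.82 / 177.99 = 6.08%.
Change = 6.08% − 4.31% = +1.77 percentage points.

The unemployment rate changes by +1.77 percentage points.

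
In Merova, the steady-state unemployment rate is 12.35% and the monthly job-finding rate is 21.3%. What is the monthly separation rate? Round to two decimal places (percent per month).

Separation rate ≈ 3.00% per month.

From u* = s/(s+f): s = u·f/(1−u).
s = 0.1235 × 21.3 / (1 − 0.1235) = 2.6305 / 0.8765 ≈ 3.00% per month.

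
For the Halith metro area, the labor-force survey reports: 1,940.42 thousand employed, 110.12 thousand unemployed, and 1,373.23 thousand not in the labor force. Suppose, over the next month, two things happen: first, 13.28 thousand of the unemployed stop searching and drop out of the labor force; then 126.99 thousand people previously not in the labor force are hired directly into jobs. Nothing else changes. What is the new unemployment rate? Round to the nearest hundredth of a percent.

New unemployment rate ≈ 4.47%.

Initially, labor force = 1,940.42 + 110.12 = 2,050.54 thousand, so u = 110.12/2,050.54 = 5.37%.
After the first change, unemployed and labor force both fall by 13.28 → E = 1,940.42, U = 96.84, labor force = 2,037.26 thousand.
After the second change, employed and labor force both rise by 126.99; unemployed unchanged → E = 2,067.41, U = 96.84, labor force = 2,164.25 thousand.
New unemployment rate = 96.84 / 2,164.25 = 4.47%.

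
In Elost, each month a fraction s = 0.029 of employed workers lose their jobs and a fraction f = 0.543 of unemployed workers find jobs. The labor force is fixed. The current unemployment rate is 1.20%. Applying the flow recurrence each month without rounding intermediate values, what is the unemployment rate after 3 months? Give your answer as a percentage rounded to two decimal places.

With a fixed labor force, u_{t+1} = u_t + s·(1−u_t) − f·u_t = u_t·(1−s−f) + s.
Here 1−s−f = 0.428 and s = 0.029.
u_1 = 0.012000 × 0.428 + 0.029 = 0.034136.
u_2 = 0.034136 × 0.428 + 0.029 = 0.043610.
u_3 = 0.043610 × 0.428 + 0.029 = 0.047665.

Unemployment rate after three months ≈ 4.77%.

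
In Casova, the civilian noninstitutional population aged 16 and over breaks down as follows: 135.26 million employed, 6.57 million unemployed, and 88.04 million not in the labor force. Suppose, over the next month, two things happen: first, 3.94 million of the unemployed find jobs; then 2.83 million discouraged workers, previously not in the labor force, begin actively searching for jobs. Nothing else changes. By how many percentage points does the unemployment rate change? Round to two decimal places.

Initially, labor force = 135.26 + 6.57 = 141.83 million, so u = 6.57/141.83 = 4.63%.
After the first change, unemployed falls and employed rises by 3.94; labor force unchanged → E = 139.20, U = 2.63, labor force = 141.83 million.
After the second change, unemployed and labor force both rise by 2.83 → E = 139.20, U = 5.46, labor force = 144.66 million.
New unemployment rate = 5.46 / 144.66 = 3.77%.
Change = 3.77% − 4.63% = −0.86 percentage points.

The unemployment rate changes by −0.86 percentage points.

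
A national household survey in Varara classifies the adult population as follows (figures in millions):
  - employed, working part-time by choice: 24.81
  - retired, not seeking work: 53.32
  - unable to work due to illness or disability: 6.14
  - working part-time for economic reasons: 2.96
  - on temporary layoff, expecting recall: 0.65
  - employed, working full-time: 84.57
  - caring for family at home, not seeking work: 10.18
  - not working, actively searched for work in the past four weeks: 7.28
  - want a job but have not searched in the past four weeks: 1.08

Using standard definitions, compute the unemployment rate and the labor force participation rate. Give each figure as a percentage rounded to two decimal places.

Employed = 24.81 + 2.96 + 84.57 = 112.34 million (anyone who worked, including part-time for economic reasons, counts as employed).
Unemployed = 0.65 + 7.28 = 7.93 million (jobless and actively searching, or on temporary layoff).
Labor force = 112.34 + 7.93 = 120.27 million.
Not in labor force = 53.32 + 6.14 + 10.18 + 1.08 = 70.72 million (those not working and not actively searching are outside the labor force — including those who want a job but have given up searching).
Civilian working-age population = 120.27 + 70.72 = 190.99 million.
Unemployment rate = 7.93 / 120.27 = 6.59%.
Labor force participation rate = 120.27 / 190.99 = 62.97%.

Unemployment rate ≈ 6.59%; labor force participation rate ≈ 62.97%.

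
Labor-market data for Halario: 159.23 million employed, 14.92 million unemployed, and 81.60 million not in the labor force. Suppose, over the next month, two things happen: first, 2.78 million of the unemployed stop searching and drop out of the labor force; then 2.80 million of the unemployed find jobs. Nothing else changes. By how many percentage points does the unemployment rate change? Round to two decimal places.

Initially, labor force = 159.23 + 14.92 = 174.15 million, so u = 14.92/174.15 = 8.57%.
After the first change, unemployed and labor force both fall by 2.78 → E = 159.23, U = 12.14, labor force = 171.37 million.
After the second change, unemployed falls and employed rises by 2.80; labor force unchanged → E = 162.03, U = 9.34, labor force = 171.37 million.
New unemployment rate = 9.34 / 171.37 = 5.45%.
Change = 5.45% − 8.57% = −3.12 percentage points.

The unemployment rate changes by −3.12 percentage points.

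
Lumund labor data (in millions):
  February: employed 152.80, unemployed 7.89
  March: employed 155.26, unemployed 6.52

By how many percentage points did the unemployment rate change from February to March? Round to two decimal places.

The unemployment rate changed by −0.88 percentage points.

February: labor force = 152.80 + 7.89 = 160.69; u = 7.89/160.69 = 4.91%.
March: labor force = 155.26 + 6.52 = 161.78; u = 6.52/161.78 = 4.03%.
Change = 4.03% − 4.91% = −0.88 pp.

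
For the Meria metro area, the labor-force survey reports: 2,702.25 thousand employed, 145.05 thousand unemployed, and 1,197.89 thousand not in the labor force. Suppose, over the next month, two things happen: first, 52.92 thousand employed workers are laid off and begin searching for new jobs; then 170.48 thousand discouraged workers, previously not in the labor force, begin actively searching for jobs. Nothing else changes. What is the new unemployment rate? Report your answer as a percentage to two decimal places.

New unemployment rate ≈ 12.21%.

Initially, labor force = 2,702.25 + 145.05 = 2,847.30 thousand, so u = 145.05/2,847.30 = 5.09%.
After the first change, employed falls and unemployed rises by 52.92; labor force unchanged → E = 2,649.33, U = 197.97, labor force = 2,847.30 thousand.
After the second change, unemployed and labor force both rise by 170.48 → E = 2,649.33, U = 368.45, labor force = 3,017.78 thousand.
New unemployment rate = 368.45 / 3,017.78 = 12.21%.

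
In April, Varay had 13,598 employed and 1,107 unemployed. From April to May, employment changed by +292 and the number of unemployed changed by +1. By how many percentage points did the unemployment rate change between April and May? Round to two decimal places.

April: labor force = 13,598 + 1,107 = 14,705; u = 1,107/14,705 = 7.53%.
May: labor force = 13,890 + 1,108 = 14,998; u = 1,108/14,998 = 7.39%.
Change = 7.39% − 7.53% = −0.14 pp.

The unemployment rate changed by −0.14 percentage points.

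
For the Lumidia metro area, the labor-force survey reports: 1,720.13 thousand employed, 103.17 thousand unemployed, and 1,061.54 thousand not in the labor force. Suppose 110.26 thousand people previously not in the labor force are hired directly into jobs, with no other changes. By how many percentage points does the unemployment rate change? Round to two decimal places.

Initially, labor force = 1,720.13 + 103.17 = 1,823.30 thousand, so u = 103.17/1,823.30 = 5.66%.
After the change, employed and labor force both rise by 110.26; unemployed unchanged → E = 1,830.39, U = 103.17, labor force = 1,933.56 thousand.
New unemployment rate = 103.17 / 1,933.56 = 5.34%.
Change = 5.34% − 5.66% = −0.32 percentage points.

The unemployment rate changes by −0.32 percentage points.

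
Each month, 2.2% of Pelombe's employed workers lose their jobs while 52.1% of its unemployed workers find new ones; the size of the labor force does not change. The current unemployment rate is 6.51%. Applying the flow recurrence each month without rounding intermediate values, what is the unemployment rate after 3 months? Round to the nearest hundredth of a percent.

With a fixed labor force, u_{t+1} = u_t + s·(1−u_t) − f·u_t = u_t·(1−s−f) + s.
Here 1−s−f = 0.457 and s = 0.022.
u_1 = 0.065100 × 0.457 + 0.022 = 0.051751.
u_2 = 0.051751 × 0.457 + 0.022 = 0.045650.
u_3 = 0.045650 × 0.457 + 0.022 = 0.042862.

Unemployment rate after three months ≈ 4.29%.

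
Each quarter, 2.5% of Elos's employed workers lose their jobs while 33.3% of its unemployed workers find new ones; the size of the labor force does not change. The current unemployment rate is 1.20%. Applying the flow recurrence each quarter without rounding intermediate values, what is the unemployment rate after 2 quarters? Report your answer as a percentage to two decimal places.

With a fixed labor force, u_{t+1} = u_t + s·(1−u_t) − f·u_t = u_t·(1−s−f) + s.
Here 1−s−f = 0.642 and s = 0.025.
u_1 = 0.012000 × 0.642 + 0.025 = 0.032704.
u_2 = 0.032704 × 0.642 + 0.025 = 0.045996.

Unemployment rate after two quarters ≈ 4.60%.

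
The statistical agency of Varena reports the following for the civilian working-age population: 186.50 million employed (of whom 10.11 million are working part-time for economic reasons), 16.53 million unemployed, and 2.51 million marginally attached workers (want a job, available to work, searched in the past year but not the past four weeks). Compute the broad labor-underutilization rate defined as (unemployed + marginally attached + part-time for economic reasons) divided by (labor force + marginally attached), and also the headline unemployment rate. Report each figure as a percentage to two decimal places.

Labor force = 186.50 + 16.53 = 203.03 million.
Numerator = 16.53 + 2.51 + 10.11 = 29.15 million.
Denominator = 203.03 + 2.51 = 205.54 million.
Broad rate = 29.15 / 205.54 = 14.18%.
Headline unemployment rate = 16.53 / 203.03 = 8.14%.

Broad underutilization rate ≈ 14.18%; headline unemployment rate ≈ 8.14%.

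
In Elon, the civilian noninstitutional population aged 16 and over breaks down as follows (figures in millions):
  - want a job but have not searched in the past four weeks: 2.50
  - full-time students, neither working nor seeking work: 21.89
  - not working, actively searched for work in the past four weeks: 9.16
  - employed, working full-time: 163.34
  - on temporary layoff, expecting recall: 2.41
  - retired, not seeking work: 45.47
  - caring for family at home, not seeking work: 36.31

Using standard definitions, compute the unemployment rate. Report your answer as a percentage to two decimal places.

Employed = 163.34 million.
Unemployed = 9.16 + 2.41 = 11.57 million (jobless and actively searching, or on temporary layoff).
Labor force = 163.34 + 11.57 = 174.91 million.
Unemployment rate = 11.57 / 174.91 = 6.61%.

Unemployment rate ≈ 6.61%.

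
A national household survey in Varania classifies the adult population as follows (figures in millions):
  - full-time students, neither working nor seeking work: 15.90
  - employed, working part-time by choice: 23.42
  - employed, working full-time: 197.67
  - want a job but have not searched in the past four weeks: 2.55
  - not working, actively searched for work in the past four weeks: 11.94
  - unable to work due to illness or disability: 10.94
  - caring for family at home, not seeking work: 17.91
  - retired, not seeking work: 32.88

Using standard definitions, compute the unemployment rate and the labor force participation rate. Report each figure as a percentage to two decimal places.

Employed = 23.42 + 197.67 = 221.09 million.
Unemployed = 11.94 million.
Labor force = 221.09 + 11.94 = 233.03 million.
Not in labor force = 15.90 + 2.55 + 10.94 + 17.91 + 32.88 = 80.18 million (those not working and not actively searching are outside the labor force — including those who want a job but have given up searching).
Civilian working-age population = 233.03 + 80.18 = 313.21 million.
Unemployment rate = 11.94 / 233.03 = 5.12%.
Labor force participation rate = 233.03 / 313.21 = 74.40%.

Unemployment rate ≈ 5.12%; labor force participation rate ≈ 74.40%.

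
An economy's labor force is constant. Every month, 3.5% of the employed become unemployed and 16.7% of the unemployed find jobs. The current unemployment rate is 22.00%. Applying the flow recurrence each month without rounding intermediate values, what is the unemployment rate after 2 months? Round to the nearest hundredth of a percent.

With a fixed labor force, u_{t+1} = u_t + s·(1−u_t) − f·u_t = u_t·(1−s−f) + s.
Here 1−s−f = 0.798 and s = 0.035.
u_1 = 0.220000 × 0.798 + 0.035 = 0.210560.
u_2 = 0.210560 × 0.798 + 0.035 = 0.203027.

Unemployment rate after two months ≈ 20.30%.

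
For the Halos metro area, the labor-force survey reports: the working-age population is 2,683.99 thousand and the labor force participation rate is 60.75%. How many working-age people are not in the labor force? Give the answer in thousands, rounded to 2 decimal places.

Share not in the labor force = 1 − 0.6075 = 0.3925.
Not in labor force = 0.3925 × 2,683.99 ≈ 1,053.47 thousand.

About 1,053.47 thousand are not in the labor force.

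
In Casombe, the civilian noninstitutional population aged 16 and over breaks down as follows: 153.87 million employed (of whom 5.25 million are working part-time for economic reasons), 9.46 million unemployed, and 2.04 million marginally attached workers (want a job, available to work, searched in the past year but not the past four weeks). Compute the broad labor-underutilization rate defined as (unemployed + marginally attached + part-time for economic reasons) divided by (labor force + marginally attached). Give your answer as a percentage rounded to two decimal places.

Labor force = 153.87 + 9.46 = 163.33 million.
Numerator = 9.46 + 2.04 + 5.25 = 16.75 million.
Denominator = 163.33 + 2.04 = 165.37 million.
Broad rate = 16.75 / 165.37 = 10.13%.

Broad underutilization rate ≈ 10.13%.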